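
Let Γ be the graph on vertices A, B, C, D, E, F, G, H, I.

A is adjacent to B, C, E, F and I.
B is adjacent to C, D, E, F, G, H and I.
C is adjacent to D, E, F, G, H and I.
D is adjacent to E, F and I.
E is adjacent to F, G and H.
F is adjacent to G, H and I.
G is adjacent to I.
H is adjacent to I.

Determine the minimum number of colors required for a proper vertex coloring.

5

A, B, C, F, I are pairwise adjacent (a clique of size 5), so at least 5 colors are needed.
One proper 5-coloring: A=purple, B=red, C=green, D=purple, E=yellow, F=blue, G=purple, H=purple, I=yellow. No two adjacent vertices share a color.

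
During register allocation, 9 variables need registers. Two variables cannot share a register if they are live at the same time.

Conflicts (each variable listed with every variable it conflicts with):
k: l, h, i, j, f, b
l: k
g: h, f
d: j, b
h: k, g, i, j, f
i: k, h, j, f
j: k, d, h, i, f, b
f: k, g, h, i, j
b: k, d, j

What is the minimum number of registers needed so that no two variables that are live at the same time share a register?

5

k, h, i, j, f all conflict with each other, so at least 5 registers are needed.
5 registers suffice: register 1 → {k, g, d}; register 2 → {l, j}; register 3 → {h, b}; register 4 → {f}; register 5 → {i}. No two conflicting variables share a register.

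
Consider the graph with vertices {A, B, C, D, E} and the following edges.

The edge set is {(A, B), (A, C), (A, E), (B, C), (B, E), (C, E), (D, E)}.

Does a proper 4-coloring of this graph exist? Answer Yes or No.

The chromatic number is 4. A, B, C, E form a clique, so at least 4 colors are needed.
4 colors suffice: color red → {E}; color blue → {C, D}; color green → {A}; color yellow → {B}.
That is already a proper 4-coloring.

Yes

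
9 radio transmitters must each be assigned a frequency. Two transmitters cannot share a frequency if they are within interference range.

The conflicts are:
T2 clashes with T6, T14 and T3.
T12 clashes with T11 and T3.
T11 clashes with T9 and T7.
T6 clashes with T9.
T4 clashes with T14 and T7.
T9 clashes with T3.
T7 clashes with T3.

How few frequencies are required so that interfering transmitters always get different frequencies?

The cycle T3-T7-T4-T14-T2-T3 has odd length 5, so it cannot be 2-colored; at least 3 frequencies are needed.
3 frequencies suffice: frequency 1 → {T11, T6, T4, T3}; frequency 2 → {T2, T12, T9, T7}; frequency 3 → {T14}. No two conflicting transmitters share a frequency.

3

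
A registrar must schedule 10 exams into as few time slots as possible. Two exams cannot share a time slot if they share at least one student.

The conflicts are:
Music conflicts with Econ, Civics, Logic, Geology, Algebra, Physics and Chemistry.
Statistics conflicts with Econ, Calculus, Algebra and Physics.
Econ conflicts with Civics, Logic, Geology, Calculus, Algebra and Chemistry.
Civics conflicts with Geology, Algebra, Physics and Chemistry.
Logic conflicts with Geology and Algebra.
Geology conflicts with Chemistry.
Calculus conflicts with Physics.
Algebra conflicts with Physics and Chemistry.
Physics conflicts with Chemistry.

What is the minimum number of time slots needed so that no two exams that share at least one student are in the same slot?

5

Music, Civics, Algebra, Physics, Chemistry all conflict with each other, so at least 5 time slots are needed.
5 time slots suffice: time slot 1 → {Econ, Physics}; time slot 2 → {Music, Statistics}; time slot 3 → {Geology, Calculus, Algebra}; time slot 4 → {Logic, Chemistry}; time slot 5 → {Civics}. Every pair that conflicts lands in different time slots.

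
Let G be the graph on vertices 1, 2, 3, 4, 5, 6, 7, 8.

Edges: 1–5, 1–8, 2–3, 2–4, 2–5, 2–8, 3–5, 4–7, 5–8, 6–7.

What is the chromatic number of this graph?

2, 3, 5 are mutually adjacent, so at least 3 colors are needed.
A valid assignment using 3 colors: 1=red, 2=red, 3=green, 4=blue, 5=blue, 6=blue, 7=red, 8=green. No two adjacent vertices share a color.

3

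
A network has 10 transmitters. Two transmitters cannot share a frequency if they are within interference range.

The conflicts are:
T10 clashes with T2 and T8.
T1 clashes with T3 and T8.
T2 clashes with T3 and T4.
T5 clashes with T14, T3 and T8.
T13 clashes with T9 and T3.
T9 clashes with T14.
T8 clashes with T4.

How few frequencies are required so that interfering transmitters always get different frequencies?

3

The cycle T1-T3-T2-T10-T8-T1 has odd length 5, so it cannot be 2-colored; at least 3 frequencies are needed.
3 frequencies suffice: frequency 1 → {T9, T3, T8}; frequency 2 → {T1, T2, T5, T13}; frequency 3 → {T10, T14, T4}. Every pair that conflicts lands in different frequencies.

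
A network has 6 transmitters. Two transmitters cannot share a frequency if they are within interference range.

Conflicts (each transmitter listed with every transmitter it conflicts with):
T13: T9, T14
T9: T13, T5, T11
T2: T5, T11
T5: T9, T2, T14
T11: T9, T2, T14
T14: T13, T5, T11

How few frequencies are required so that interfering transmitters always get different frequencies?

T13 and T9 conflict, so at least 2 frequencies are needed.
2 frequencies suffice: T13=2, T9=1, T2=1, T5=2, T11=2, T14=1. Every pair that conflicts lands in different frequencies.

2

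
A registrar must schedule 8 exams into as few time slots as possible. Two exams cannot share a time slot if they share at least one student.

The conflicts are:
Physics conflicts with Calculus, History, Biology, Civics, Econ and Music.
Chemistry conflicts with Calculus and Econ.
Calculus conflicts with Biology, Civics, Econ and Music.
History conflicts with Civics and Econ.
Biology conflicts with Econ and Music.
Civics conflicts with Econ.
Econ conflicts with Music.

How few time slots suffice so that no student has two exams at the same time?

Physics, Calculus, Biology, Econ, Music pairwise conflict, so at least 5 time slots are needed.
5 time slots suffice: time slot 1 → {Econ}; time slot 2 → {Physics, Chemistry}; time slot 3 → {Calculus, History}; time slot 4 → {Civics, Music}; time slot 5 → {Biology}. No two conflicting exams share a time slot.

5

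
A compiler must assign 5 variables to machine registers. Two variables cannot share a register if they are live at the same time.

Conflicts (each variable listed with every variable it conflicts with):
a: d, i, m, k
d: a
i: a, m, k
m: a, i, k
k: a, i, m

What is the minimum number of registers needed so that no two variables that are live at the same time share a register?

a, i, m, k pairwise conflict, so at least 4 registers are needed.
Using 4 registers: a=1, d=2, i=4, m=3, k=2. Every pair that conflicts lands in different registers.

4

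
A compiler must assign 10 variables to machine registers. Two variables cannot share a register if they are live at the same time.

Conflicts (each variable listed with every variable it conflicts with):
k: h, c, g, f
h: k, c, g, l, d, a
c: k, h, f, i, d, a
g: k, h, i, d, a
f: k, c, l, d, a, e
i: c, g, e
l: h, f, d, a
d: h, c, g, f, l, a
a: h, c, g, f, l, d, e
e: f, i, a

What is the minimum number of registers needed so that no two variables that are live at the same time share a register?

4

h, g, d, a pairwise conflict, so at least 4 registers are needed.
4 registers suffice: register 1 → {k, i, a}; register 2 → {h, f}; register 3 → {d, e}; register 4 → {c, g, l}. Every pair that conflicts lands in different registers.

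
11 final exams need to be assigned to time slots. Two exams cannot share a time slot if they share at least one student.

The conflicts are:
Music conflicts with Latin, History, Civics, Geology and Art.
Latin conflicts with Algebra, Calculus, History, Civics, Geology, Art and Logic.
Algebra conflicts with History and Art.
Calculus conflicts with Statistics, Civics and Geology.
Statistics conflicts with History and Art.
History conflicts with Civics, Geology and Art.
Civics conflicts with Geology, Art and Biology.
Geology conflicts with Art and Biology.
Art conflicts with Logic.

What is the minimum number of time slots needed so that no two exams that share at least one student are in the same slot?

6

Music, Latin, History, Civics, Geology, Art are mutually in conflict, so at least 6 time slots are needed.
Using 6 time slots: Music=6, Latin=2, Algebra=3, Calculus=1, Statistics=2, History=4, Civics=3, Geology=5, Art=1, Biology=1, Logic=3. Every pair that conflicts lands in different time slots.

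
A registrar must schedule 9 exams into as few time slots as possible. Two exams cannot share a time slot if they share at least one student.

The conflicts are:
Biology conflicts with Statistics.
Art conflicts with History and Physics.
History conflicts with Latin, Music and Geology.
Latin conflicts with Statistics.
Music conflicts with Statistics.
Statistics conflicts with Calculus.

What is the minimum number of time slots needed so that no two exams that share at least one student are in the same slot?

History and Geology conflict, so at least 2 time slots are needed.
2 time slots suffice: Biology=2, Art=2, History=1, Latin=2, Music=2, Statistics=1, Geology=2, Calculus=2, Physics=1. Every pair that conflicts lands in different time slots.

2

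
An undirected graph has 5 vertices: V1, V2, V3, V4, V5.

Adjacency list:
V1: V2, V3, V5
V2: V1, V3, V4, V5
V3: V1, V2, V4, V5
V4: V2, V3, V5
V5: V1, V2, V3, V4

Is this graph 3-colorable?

V2, V3, V4, V5 are pairwise adjacent (a clique of size 4), so at least 4 colors are needed.
So 3 colors are not enough.

No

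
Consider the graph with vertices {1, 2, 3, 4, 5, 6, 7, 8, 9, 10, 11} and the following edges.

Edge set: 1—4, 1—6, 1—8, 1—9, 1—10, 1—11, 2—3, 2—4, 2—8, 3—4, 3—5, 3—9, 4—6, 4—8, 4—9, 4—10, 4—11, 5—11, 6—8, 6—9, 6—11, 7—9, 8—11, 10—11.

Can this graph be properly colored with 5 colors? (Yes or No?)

Yes

The chromatic number is 5. 1, 4, 6, 8, 11 form a clique, so at least 5 colors are needed.
5 colors suffice: color a → {4, 5, 7}; color b → {2, 9, 11}; color c → {1, 3}; color d → {8, 10}; color e → {6}.
That is already a proper 5-coloring.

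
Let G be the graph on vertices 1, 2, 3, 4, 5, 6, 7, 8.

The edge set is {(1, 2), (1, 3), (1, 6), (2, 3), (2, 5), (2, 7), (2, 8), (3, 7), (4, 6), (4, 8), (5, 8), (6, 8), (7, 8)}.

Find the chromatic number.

4, 6, 8 are mutually adjacent, so at least 3 colors are needed.
3 colors suffice: 1=c, 2=b, 3=a, 4=c, 5=c, 6=b, 7=c, 8=a. Every edge joins two different colors.

3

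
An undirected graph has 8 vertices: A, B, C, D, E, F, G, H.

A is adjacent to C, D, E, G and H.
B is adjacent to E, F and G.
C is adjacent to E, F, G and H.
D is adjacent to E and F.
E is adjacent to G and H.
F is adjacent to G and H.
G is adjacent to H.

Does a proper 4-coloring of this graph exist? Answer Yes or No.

A, C, E, G, H form a clique, so at least 5 colors are needed.
So 4 colors are not enough.

No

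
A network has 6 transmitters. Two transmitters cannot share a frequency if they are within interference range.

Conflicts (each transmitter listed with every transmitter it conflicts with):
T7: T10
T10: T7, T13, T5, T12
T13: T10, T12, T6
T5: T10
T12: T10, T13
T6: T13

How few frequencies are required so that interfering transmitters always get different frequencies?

3

T10, T13, T12 all conflict with each other, so at least 3 frequencies are needed.
Using 3 frequencies: T7=2, T10=1, T13=2, T5=2, T12=3, T6=1. Every pair that conflicts lands in different frequencies.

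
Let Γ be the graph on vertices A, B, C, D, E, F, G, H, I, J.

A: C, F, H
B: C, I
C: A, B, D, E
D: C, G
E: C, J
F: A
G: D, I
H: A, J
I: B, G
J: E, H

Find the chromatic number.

3

The cycle E-J-H-A-C-E has odd length 5, so it cannot be 2-colored; at least 3 colors are needed.
3 colors suffice: color red → {C, F, H, I}; color blue → {A, B, D, E}; color green → {G, J}. Every edge joins two different colors.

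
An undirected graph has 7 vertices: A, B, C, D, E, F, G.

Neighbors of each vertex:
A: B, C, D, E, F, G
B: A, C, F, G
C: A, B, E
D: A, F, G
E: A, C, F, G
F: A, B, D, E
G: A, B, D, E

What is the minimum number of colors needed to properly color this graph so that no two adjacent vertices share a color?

A, D, G form a triangle, so at least 3 colors are needed.
3 colors suffice: color 1 → {A}; color 2 → {C, F, G}; color 3 → {B, D, E}. Each edge has distinct colors on its endpoints.

3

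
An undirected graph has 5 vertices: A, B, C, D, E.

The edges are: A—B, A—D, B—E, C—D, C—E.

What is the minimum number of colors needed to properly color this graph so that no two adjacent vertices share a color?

The cycle B-A-D-C-E-B has odd length 5, so it cannot be 2-colored; at least 3 colors are needed.
3 colors suffice: color red → {B, D}; color blue → {A, E}; color green → {C}. Every edge joins two different colors.

3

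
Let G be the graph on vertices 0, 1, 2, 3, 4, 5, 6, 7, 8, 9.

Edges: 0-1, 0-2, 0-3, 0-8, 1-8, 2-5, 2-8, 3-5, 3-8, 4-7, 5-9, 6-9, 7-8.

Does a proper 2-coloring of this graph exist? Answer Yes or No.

0, 2, 8 form a triangle, so at least 3 colors are needed.
So 2 colors are not enough.

No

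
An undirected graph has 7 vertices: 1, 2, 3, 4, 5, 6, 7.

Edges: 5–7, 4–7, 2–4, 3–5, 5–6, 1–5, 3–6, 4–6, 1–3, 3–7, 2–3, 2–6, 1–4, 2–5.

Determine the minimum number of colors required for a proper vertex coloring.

4

2, 3, 5, 6 form a clique, so at least 4 colors are needed.
4 colors suffice: color a → {4, 5}; color b → {3}; color c → {1, 2, 7}; color d → {6}. Every edge joins two different colors.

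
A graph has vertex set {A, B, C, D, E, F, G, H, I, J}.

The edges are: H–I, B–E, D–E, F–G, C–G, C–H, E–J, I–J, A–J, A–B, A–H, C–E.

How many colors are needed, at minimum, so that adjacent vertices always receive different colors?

3

The cycle E-B-A-H-C-E has odd length 5, so it cannot be 2-colored; at least 3 colors are needed.
3 colors suffice: color 1 → {A, E, G, I}; color 2 → {B, D, F, H, J}; color 3 → {C}. No two adjacent vertices share a color.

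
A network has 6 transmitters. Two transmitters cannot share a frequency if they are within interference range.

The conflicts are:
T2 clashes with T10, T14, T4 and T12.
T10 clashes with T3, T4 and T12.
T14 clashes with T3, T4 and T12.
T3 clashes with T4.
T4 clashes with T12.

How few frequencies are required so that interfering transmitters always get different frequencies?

4

T2, T14, T4, T12 are mutually in conflict, so at least 4 frequencies are needed.
4 frequencies suffice: frequency 1 → {T4}; frequency 2 → {T10, T14}; frequency 3 → {T2, T3}; frequency 4 → {T12}. Every pair that conflicts lands in different frequencies.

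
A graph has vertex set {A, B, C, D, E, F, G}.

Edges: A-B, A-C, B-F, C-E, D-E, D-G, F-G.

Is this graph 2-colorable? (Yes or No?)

The cycle A-B-F-G-D-E-C-A has odd length 7, so it cannot be 2-colored; at least 3 colors are needed.
So 2 colors are not enough.

No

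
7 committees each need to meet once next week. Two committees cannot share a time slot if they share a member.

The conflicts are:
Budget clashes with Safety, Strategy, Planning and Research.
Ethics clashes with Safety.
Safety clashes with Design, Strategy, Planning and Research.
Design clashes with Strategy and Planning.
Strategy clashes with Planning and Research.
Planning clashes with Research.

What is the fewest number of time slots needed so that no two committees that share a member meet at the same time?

Budget, Safety, Strategy, Planning, Research all conflict with each other, so at least 5 time slots are needed.
Using 5 time slots: Budget=4, Ethics=2, Safety=1, Design=4, Strategy=2, Planning=3, Research=5. Each listed conflict is separated.

5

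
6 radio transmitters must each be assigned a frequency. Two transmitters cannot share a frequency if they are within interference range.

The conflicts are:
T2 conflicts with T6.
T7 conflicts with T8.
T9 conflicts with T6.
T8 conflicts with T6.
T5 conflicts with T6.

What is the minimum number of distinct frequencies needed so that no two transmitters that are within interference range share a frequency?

2

T2 and T6 conflict, so at least 2 frequencies are needed.
2 frequencies suffice: frequency 1 → {T7, T6}; frequency 2 → {T2, T9, T8, T5}. Every pair that conflicts lands in different frequencies.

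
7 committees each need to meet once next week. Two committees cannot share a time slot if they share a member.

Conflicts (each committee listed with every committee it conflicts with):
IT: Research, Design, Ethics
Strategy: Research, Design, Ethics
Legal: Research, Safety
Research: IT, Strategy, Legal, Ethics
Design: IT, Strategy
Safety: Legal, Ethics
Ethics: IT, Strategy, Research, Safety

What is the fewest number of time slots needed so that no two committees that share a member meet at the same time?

Strategy, Research, Ethics all conflict with each other, so at least 3 time slots are needed.
3 time slots suffice: time slot 1 → {Legal, Design, Ethics}; time slot 2 → {Research, Safety}; time slot 3 → {IT, Strategy}. No two conflicting committees share a time slot.

3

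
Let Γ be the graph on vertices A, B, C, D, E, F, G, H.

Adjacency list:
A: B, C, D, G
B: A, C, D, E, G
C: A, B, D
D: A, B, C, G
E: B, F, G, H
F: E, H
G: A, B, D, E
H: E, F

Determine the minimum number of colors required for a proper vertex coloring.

A, B, D, G form a clique, so at least 4 colors are needed.
4 colors suffice: color 1 → {B, H}; color 2 → {D, E}; color 3 → {C, F, G}; color 4 → {A}. Every edge joins two different colors.

4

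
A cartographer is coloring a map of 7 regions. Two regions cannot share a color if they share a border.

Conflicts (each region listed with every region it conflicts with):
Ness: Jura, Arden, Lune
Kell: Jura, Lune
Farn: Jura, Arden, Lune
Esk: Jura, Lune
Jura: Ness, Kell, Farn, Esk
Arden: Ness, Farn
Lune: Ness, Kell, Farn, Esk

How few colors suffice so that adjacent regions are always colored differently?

2

Ness and Arden conflict, so at least 2 colors are needed.
2 colors suffice: Ness=2, Kell=2, Farn=2, Esk=2, Jura=1, Arden=1, Lune=1. Every pair that conflicts lands in different colors.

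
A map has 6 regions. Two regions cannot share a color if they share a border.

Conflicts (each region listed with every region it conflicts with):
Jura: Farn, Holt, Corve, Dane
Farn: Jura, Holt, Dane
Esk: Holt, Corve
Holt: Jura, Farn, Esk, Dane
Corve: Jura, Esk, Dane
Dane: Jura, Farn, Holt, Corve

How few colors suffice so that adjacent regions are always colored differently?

4

Jura, Farn, Holt, Dane all conflict with each other, so at least 4 colors are needed.
One proper 4-coloring: Jura=3, Farn=4, Esk=1, Holt=2, Corve=2, Dane=1. No two conflicting regions share a color.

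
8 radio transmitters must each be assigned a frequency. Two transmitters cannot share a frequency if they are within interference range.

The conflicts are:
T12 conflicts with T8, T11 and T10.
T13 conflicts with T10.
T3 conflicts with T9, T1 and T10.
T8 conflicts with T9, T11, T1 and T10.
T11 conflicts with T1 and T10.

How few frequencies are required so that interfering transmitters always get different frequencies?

4

T12, T8, T11, T10 pairwise conflict, so at least 4 frequencies are needed.
A valid assignment using 4 frequencies: T12=4, T13=1, T3=1, T8=1, T9=2, T11=3, T1=2, T10=2. Each listed conflict is separated.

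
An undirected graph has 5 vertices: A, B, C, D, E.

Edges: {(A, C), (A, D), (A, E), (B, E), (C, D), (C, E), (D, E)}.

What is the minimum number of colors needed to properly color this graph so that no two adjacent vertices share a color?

A, C, D, E form a clique, so at least 4 colors are needed.
4 colors suffice: color red → {E}; color blue → {B, C}; color green → {D}; color yellow → {A}. No two adjacent vertices share a color.

4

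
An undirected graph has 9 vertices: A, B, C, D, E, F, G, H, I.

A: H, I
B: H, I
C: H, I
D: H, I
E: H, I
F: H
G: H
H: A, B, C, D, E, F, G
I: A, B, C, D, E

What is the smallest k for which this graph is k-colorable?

F and H are adjacent, so at least 2 colors are needed.
2 colors suffice: color 1 → {H, I}; color 2 → {A, B, C, D, E, F, G}. Every edge joins two different colors.

2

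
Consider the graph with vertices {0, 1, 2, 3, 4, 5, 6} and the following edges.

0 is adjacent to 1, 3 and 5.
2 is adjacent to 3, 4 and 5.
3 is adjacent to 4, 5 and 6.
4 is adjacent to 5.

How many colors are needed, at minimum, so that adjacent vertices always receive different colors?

4

2, 3, 4, 5 are mutually adjacent (a clique of size 4), so at least 4 colors are needed.
A valid assignment using 4 colors: 0=c, 1=a, 2=d, 3=a, 4=c, 5=b, 6=b. Every edge joins two different colors.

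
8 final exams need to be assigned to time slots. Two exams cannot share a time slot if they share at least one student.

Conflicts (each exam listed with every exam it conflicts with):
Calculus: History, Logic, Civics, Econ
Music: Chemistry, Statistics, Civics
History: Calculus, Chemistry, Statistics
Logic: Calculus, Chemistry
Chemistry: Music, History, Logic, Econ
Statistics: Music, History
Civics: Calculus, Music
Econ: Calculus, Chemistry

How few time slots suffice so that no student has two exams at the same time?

The cycle Civics-Calculus-Econ-Chemistry-Music-Civics has odd length 5, so it cannot be 2-colored; at least 3 time slots are needed.
A valid assignment using 3 time slots: Calculus=1, Music=2, History=2, Logic=2, Chemistry=1, Statistics=1, Civics=3, Econ=2. No two conflicting exams share a time slot.

3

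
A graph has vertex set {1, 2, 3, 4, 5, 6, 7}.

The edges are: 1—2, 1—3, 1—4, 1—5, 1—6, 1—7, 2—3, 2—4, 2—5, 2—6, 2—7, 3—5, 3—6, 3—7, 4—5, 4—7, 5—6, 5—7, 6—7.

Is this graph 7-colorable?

Yes

The chromatic number is 6. 1, 2, 3, 5, 6, 7 form a clique, so at least 6 colors are needed.
A valid assignment using 6 colors: 1=b, 2=a, 3=f, 4=e, 5=d, 6=e, 7=c.
Since 7 ≥ 6, a proper 7-coloring certainly exists.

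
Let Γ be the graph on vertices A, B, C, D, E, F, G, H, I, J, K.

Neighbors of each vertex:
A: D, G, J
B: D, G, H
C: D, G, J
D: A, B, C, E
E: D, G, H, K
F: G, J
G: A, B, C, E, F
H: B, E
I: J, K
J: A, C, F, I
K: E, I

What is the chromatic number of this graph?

B and H are adjacent, so at least 2 colors are needed.
2 colors suffice: color red → {D, G, H, J, K}; color blue → {A, B, C, E, F, I}. No two adjacent vertices share a color.

2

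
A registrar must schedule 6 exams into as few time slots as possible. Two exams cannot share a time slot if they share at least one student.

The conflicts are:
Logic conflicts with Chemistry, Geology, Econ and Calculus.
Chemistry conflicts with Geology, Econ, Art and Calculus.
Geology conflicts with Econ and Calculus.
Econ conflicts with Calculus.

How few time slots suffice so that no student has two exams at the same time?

Logic, Chemistry, Geology, Econ, Calculus all conflict with each other, so at least 5 time slots are needed.
A valid assignment using 5 time slots: Logic=4, Chemistry=1, Geology=2, Econ=3, Art=2, Calculus=5. Each listed conflict is separated.

5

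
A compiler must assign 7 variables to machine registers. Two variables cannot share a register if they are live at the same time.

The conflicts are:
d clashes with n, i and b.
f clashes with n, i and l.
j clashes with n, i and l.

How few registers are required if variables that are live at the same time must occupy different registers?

f and i conflict, so at least 2 registers are needed.
2 registers suffice: register 1 → {d, f, j}; register 2 → {n, i, l, b}. Each listed conflict is separated.

2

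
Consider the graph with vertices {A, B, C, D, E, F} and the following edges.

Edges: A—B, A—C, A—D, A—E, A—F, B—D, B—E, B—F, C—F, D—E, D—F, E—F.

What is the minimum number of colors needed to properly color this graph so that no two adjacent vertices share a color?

5

A, B, D, E, F are pairwise adjacent (a clique of size 5), so at least 5 colors are needed.
A valid assignment using 5 colors: A=1, B=3, C=3, D=4, E=5, F=2. Each edge has distinct colors on its endpoints.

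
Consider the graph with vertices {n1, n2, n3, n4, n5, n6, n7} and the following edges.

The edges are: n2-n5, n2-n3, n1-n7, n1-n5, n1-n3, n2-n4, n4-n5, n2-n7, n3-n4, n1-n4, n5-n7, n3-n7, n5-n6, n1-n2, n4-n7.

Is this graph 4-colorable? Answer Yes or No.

n1, n2, n4, n5, n7 are pairwise adjacent (a clique of size 5), so at least 5 colors are needed.
So 4 colors are not enough.

No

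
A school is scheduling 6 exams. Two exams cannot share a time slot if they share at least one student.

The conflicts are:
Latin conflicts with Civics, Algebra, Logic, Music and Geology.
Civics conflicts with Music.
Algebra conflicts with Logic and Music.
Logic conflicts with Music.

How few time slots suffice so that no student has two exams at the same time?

4

Latin, Algebra, Logic, Music pairwise conflict, so at least 4 time slots are needed.
A valid assignment using 4 time slots: Latin=1, Civics=3, Algebra=4, Logic=3, Music=2, Geology=2. No two conflicting exams share a time slot.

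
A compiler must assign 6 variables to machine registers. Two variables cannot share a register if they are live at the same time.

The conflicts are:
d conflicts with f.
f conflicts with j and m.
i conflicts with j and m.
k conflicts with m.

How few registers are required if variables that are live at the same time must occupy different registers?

2

d and f conflict, so at least 2 registers are needed.
2 registers suffice: register 1 → {f, i, k}; register 2 → {d, j, m}. Every pair that conflicts lands in different registers.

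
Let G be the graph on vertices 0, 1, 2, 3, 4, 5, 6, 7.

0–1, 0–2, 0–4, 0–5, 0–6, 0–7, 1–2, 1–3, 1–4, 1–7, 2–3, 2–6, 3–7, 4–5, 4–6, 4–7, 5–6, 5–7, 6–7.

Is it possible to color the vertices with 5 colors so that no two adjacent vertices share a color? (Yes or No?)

Yes

The chromatic number is 5. 0, 4, 5, 6, 7 are pairwise adjacent (a clique of size 5), so at least 5 colors are needed.
5 colors suffice: color a → {0, 3}; color b → {2, 7}; color c → {1, 6}; color d → {4}; color e → {5}.
That is already a proper 5-coloring.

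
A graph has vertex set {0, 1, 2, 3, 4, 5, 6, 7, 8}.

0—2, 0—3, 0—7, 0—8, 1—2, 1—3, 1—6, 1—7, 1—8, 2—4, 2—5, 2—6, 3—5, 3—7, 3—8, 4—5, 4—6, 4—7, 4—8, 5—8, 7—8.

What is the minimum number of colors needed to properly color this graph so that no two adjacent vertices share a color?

0, 3, 7, 8 form a clique, so at least 4 colors are needed.
4 colors suffice: color a → {2, 8}; color b → {3, 4}; color c → {5, 6, 7}; color d → {0, 1}. Each edge has distinct colors on its endpoints.

4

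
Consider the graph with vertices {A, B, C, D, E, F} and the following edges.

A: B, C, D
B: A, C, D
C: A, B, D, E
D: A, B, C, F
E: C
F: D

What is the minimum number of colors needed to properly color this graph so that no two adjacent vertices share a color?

4

A, B, C, D are mutually adjacent (a clique of size 4), so at least 4 colors are needed.
4 colors suffice: color 1 → {C, F}; color 2 → {D, E}; color 3 → {A}; color 4 → {B}. Every edge joins two different colors.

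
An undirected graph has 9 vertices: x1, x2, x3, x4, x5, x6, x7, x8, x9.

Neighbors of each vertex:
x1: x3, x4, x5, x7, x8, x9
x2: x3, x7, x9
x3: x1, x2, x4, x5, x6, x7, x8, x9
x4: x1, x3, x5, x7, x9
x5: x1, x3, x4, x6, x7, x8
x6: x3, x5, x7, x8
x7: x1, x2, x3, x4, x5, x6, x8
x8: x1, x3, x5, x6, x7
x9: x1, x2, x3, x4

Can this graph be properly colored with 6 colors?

Yes

The chromatic number is 5. x1, x3, x4, x5, x7 are pairwise adjacent (a clique of size 5), so at least 5 colors are needed.
5 colors suffice: color 1 → {x3}; color 2 → {x7, x9}; color 3 → {x1, x2, x6}; color 4 → {x5}; color 5 → {x4, x8}.
Since 6 ≥ 5, a proper 6-coloring certainly exists.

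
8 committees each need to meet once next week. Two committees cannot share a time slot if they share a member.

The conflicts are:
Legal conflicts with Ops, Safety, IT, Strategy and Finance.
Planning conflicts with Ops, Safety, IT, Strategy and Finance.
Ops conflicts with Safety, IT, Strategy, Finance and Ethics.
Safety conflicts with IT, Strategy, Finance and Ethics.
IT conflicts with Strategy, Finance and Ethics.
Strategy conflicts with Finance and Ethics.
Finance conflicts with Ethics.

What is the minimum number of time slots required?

Ops, Safety, IT, Strategy, Finance, Ethics all conflict with each other, so at least 6 time slots are needed.
6 time slots suffice: time slot 1 → {IT}; time slot 2 → {Finance}; time slot 3 → {Safety}; time slot 4 → {Strategy}; time slot 5 → {Ops}; time slot 6 → {Legal, Planning, Ethics}. Every pair that conflicts lands in different time slots.

6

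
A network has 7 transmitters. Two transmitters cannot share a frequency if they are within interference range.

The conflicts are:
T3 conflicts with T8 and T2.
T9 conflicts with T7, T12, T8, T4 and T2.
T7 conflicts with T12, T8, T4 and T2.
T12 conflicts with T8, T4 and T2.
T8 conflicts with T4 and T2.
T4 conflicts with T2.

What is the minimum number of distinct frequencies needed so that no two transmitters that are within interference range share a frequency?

T9, T7, T12, T8, T4, T2 are mutually in conflict, so at least 6 frequencies are needed.
6 frequencies suffice: frequency 1 → {T8}; frequency 2 → {T2}; frequency 3 → {T3, T7}; frequency 4 → {T9}; frequency 5 → {T12}; frequency 6 → {T4}. Each listed conflict is separated.

6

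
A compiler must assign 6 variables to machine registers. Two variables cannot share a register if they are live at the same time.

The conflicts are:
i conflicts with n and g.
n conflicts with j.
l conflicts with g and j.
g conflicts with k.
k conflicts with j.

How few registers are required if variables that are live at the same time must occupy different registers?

3

The cycle l-g-i-n-j-l has odd length 5, so it cannot be 2-colored; at least 3 registers are needed.
3 registers suffice: register 1 → {g, j}; register 2 → {i, l, k}; register 3 → {n}. Each listed conflict is separated.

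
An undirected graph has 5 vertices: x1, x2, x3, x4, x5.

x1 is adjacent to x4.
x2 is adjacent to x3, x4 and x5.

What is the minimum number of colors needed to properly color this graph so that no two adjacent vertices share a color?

2

x1 and x4 are adjacent, so at least 2 colors are needed.
One proper 2-coloring: x1=red, x2=red, x3=blue, x4=blue, x5=blue. No two adjacent vertices share a color.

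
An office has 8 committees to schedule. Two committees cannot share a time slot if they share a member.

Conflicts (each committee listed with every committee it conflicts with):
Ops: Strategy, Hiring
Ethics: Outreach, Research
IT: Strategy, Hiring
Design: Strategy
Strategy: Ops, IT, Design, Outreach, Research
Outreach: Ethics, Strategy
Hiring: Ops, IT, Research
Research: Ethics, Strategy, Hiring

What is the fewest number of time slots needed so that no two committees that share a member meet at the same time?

IT and Hiring conflict, so at least 2 time slots are needed.
Using 2 time slots: Ops=2, Ethics=1, IT=2, Design=2, Strategy=1, Outreach=2, Hiring=1, Research=2. No two conflicting committees share a time slot.

2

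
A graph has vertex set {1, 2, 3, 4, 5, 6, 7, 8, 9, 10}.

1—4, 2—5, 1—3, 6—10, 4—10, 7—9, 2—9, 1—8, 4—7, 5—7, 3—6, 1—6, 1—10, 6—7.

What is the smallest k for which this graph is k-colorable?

1, 4, 10 are mutually adjacent, so at least 3 colors are needed.
One proper 3-coloring: 1=red, 2=red, 3=green, 4=blue, 5=blue, 6=blue, 7=red, 8=blue, 9=blue, 10=green. Each edge has distinct colors on its endpoints.

3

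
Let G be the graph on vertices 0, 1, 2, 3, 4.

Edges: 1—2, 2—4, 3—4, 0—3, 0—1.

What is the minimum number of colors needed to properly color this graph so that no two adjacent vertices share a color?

The cycle 1-2-4-3-0-1 has odd length 5, so it cannot be 2-colored; at least 3 colors are needed.
A valid assignment using 3 colors: 0=b, 1=a, 2=b, 3=c, 4=a. No two adjacent vertices share a color.

3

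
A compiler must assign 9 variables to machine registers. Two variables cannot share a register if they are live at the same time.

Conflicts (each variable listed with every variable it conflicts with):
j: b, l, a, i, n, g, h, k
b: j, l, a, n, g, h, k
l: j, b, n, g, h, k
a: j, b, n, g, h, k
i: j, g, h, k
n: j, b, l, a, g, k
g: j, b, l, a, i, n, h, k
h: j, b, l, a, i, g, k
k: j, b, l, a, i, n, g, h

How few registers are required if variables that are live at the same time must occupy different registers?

j, b, a, n, g, k are mutually in conflict, so at least 6 registers are needed.
6 registers suffice: register 1 → {j}; register 2 → {k}; register 3 → {g}; register 4 → {b, i}; register 5 → {n, h}; register 6 → {l, a}. Each listed conflict is separated.

6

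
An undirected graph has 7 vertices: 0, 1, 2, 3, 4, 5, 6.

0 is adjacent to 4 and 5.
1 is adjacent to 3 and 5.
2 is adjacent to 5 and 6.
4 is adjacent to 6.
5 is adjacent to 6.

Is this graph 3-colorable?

Yes

The chromatic number is 3. 2, 5, 6 form a triangle, so at least 3 colors are needed.
3 colors suffice: color a → {3, 4, 5}; color b → {0, 1, 6}; color c → {2}.
That is already a proper 3-coloring.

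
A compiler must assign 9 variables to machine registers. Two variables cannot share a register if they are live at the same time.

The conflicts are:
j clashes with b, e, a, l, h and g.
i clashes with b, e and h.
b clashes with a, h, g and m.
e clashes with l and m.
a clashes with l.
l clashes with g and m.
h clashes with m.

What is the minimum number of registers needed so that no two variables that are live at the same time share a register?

3

j, l, g all conflict with each other, so at least 3 registers are needed.
3 registers suffice: register 1 → {j, i, m}; register 2 → {b, l}; register 3 → {e, a, h, g}. Every pair that conflicts lands in different registers.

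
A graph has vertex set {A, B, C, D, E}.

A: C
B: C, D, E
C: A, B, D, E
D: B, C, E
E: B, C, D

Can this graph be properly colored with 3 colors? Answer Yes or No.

B, C, D, E form a clique, so at least 4 colors are needed.
So 3 colors are not enough.

No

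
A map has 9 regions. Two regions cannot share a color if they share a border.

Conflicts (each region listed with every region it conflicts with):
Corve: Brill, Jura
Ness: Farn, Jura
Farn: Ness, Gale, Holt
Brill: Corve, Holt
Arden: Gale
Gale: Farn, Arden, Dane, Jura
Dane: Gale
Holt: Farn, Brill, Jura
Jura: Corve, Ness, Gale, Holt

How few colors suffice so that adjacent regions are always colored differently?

2

Holt and Jura conflict, so at least 2 colors are needed.
2 colors suffice: color 1 → {Corve, Ness, Gale, Holt}; color 2 → {Farn, Brill, Arden, Dane, Jura}. Each listed conflict is separated.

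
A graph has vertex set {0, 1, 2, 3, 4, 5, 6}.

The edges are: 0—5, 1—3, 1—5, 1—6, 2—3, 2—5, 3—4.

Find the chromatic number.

2

1 and 5 are adjacent, so at least 2 colors are needed.
2 colors suffice: color a → {0, 1, 2, 4}; color b → {3, 5, 6}. No two adjacent vertices share a color.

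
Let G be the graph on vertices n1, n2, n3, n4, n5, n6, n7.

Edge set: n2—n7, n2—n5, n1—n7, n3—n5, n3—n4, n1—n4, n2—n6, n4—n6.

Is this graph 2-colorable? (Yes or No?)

No

The cycle n2-n7-n1-n4-n6-n2 has odd length 5, so it cannot be 2-colored; at least 3 colors are needed.
So 2 colors are not enough.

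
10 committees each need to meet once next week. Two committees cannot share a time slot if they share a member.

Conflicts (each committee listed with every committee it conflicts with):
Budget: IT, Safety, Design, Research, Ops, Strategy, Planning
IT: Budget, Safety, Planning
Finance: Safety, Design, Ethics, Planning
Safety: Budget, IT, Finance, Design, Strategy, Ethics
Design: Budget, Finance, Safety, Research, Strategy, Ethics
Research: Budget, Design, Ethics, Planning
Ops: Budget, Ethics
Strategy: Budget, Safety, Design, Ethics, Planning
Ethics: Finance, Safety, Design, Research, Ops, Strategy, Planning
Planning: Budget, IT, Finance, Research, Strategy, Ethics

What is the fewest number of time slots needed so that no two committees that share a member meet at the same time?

Budget, Safety, Design, Strategy are mutually in conflict, so at least 4 time slots are needed.
4 time slots suffice: time slot 1 → {Budget, Ethics}; time slot 2 → {Design, Ops, Planning}; time slot 3 → {Safety, Research}; time slot 4 → {IT, Finance, Strategy}. Every pair that conflicts lands in different time slots.

4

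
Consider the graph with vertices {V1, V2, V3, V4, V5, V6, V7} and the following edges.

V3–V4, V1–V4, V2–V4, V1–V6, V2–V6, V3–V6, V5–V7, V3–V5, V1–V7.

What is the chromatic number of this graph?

3

The cycle V5-V7-V1-V6-V3-V5 has odd length 5, so it cannot be 2-colored; at least 3 colors are needed.
3 colors suffice: color 1 → {V1, V2, V3}; color 2 → {V4, V5, V6}; color 3 → {V7}. Each edge has distinct colors on its endpoints.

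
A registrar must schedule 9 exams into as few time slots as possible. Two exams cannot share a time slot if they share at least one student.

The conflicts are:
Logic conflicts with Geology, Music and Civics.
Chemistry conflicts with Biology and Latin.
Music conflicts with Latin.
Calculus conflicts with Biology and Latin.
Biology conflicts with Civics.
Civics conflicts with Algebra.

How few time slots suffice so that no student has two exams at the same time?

2

Logic and Music conflict, so at least 2 time slots are needed.
A valid assignment using 2 time slots: Logic=1, Chemistry=2, Geology=2, Music=2, Calculus=2, Biology=1, Latin=1, Civics=2, Algebra=1. Every pair that conflicts lands in different time slots.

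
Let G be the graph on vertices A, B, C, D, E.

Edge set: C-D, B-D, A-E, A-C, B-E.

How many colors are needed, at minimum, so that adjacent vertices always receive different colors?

3

The cycle B-D-C-A-E-B has odd length 5, so it cannot be 2-colored; at least 3 colors are needed.
A valid assignment using 3 colors: A=2, B=1, C=1, D=2, E=3. Every edge joins two different colors.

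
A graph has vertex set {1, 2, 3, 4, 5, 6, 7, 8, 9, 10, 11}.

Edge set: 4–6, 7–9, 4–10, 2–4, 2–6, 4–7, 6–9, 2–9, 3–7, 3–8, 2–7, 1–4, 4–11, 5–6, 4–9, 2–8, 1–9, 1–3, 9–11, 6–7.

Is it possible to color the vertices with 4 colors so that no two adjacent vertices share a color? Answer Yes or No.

No

2, 4, 6, 7, 9 are pairwise adjacent (a clique of size 5), so at least 5 colors are needed.
So 4 colors are not enough.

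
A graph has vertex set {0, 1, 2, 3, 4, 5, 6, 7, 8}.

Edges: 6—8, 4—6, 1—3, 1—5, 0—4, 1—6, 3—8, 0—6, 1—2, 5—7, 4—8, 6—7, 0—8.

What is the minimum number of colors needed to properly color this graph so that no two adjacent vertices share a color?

4

0, 4, 6, 8 are pairwise adjacent (a clique of size 4), so at least 4 colors are needed.
4 colors suffice: color red → {2, 3, 5, 6}; color blue → {1, 7, 8}; color green → {4}; color yellow → {0}. Every edge joins two different colors.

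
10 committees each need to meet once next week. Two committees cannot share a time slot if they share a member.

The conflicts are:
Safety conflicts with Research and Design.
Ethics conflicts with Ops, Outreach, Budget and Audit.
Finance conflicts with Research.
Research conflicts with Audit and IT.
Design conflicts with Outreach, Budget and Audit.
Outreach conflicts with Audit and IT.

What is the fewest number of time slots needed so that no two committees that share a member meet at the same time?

3

Design, Outreach, Audit pairwise conflict, so at least 3 time slots are needed.
3 time slots suffice: Safety=3, Ethics=2, Finance=2, Research=1, Design=2, Ops=1, Outreach=1, Budget=1, Audit=3, IT=2. No two conflicting committees share a time slot.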